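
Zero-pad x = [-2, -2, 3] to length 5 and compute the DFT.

Original 3-point DFT: [-1, -2.5000+4.3301i, -2.5000-4.3301i]
Zero-padded 5-point DFT provides frequency interpolation.

DFT_5([x, 0, ...]) = [-1, -5.0451+0.1388i, 0.5451+4.0287i, 0.5451-4.0287i, -5.0451-0.1388i]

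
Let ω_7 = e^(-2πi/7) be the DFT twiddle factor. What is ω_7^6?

ω_7^6 = e^(-2πi·6/7)
= cos(-2π·6/7) + i·sin(-2π·6/7)
= cos(-12π/7) + i·sin(-12π/7)

ω_7^6 = cos(-12π/7) + i·sin(-12π/7) = 0.6235+0.7818i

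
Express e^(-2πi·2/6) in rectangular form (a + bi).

ω_6^2 = e^(-2πi·2/6)
= cos(-2π·2/6) + i·sin(-2π·2/6)
= cos(-4π/6) + i·sin(-4π/6)

ω_6^2 = cos(-4π/6) + i·sin(-4π/6) = -0.5000-0.8660i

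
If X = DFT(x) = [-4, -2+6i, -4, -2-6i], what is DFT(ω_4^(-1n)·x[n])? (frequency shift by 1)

Modulation property: DFT(ω_4^(-1n)·x[n]) = X[(k-1) mod 4], so circularly shift X by 1 positions.

X[k-1] = [-2-6i, -4, -2+6i, -4]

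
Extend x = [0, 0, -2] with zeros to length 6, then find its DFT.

Original 3-point DFT: [-2, 1.0000-1.7321i, 1.0000+1.7321i]
Zero-padded 6-point DFT provides frequency interpolation.

DFT_6([x, 0, ...]) = [-2, 1.0000+1.7321i, 1.0000-1.7321i, -2, 1.0000+1.7321i, 1.0000-1.7321i]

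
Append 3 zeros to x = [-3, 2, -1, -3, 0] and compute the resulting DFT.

Original 5-point DFT: [-5, 0.8541-3.0777i, -5.8541+0.7265i, -5.8541-0.7265i, 0.8541+3.0777i]
Zero-padded 8-point DFT provides frequency interpolation.

DFT_8([x, 0, ...]) = [-5, 0.5355+1.7071i, -2-5i, -6.5355-0.2929i, -3, -6.5355+0.2929i, -2+5i, 0.5355-1.7071i]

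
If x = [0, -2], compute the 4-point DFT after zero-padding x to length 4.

Original 2-point DFT: [-2, 2]
Zero-padded 4-point DFT provides frequency interpolation.

DFT_4([x, 0, ...]) = [-2, 2i, 2, -2i]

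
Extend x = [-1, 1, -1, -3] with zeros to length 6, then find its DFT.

Original 4-point DFT: [-4, -4i, 0, 4i]
Zero-padded 6-point DFT provides frequency interpolation.

DFT_6([x, 0, ...]) = [-4, 3, -4.0000-1.7321i, 0, -4.0000+1.7321i, 3]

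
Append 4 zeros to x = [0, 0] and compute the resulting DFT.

Original 2-point DFT: [0, 0]
Zero-padded 6-point DFT provides frequency interpolation.

DFT_6([x, 0, ...]) = [0, 0, 0, 0, 0, 0]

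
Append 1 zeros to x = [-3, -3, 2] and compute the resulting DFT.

Original 3-point DFT: [-4, -2.5000+4.3301i, -2.5000-4.3301i]
Zero-padded 4-point DFT provides frequency interpolation.

DFT_4([x, 0, ...]) = [-4, -5+3i, 2, -5-3i]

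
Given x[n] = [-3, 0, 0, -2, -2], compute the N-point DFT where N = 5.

X[k] = Σ(n=0 to 4) x[n] · ω_5^(nk)
where ω_5 = e^(-2πi/5)

Computing each X[k]:
X[0] = -7
X[1] = -2.0000-3.0777i
X[2] = -2.0000+0.7265i
X[3] = -2.0000-0.7265i
X[4] = -2.0000+3.0777i

X = [-7, -2.0000-3.0777i, -2.0000+0.7265i, -2.0000-0.7265i, -2.0000+3.0777i]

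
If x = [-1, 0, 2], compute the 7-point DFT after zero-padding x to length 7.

Original 3-point DFT: [1, -2.0000+1.7321i, -2.0000-1.7321i]
Zero-padded 7-point DFT provides frequency interpolation.

DFT_7([x, 0, ...]) = [1, -1.4450-1.9499i, -2.8019+0.8678i, 0.2470+1.5637i, 0.2470-1.5637i, -2.8019-0.8678i, -1.4450+1.9499i]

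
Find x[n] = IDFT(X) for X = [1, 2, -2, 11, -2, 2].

x[n] = (1/6) Σ(k=0 to 5) X[k] · e^(2πikn/6)

Computing each x[n]:
x[0] = 2
x[1] = -1
x[2] = 2
x[3] = -3
x[4] = 2
x[5] = -1

x = [2, -1, 2, -3, 2, -1]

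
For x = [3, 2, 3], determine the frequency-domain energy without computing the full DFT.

Parseval: Σ|x[n]|² = (1/N)Σ|X[k]|², so Σ|X[k]|² = N·Σ|x[n]|² = 3·22.0000

Σ|X[k]|² = N·Σ|x[n]|² = 3·22.0000 = 66.0000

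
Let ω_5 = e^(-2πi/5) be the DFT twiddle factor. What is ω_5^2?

ω_5^2 = e^(-2πi·2/5)
= cos(-2π·2/5) + i·sin(-2π·2/5)
= cos(-4π/5) + i·sin(-4π/5)

ω_5^2 = cos(-4π/5) + i·sin(-4π/5) = -0.8090-0.5878i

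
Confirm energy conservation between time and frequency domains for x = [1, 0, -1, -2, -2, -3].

Time domain:
Σ|x[n]|² = |1|² + |0|² + |-1|² + |-2|² + |-2|² + |-3|² = 19.0000

Frequency domain:
(1/6)Σ|X[k]|² = (1/6)(|-7|² + |3.0000-3.4641i|² + |2.0000-1.7321i|² + |3|² + |2.0000+1.7321i|² + |3.0000+3.4641i|²) = (1/6)·114.0000 = 19.0000

Both sides agree, confirming Parseval's theorem.

Σ|x[n]|² = (1/N)Σ|X[k]|² = 19.0000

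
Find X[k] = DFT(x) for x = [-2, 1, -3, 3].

X[k] = Σ(n=0 to 3) x[n] · ω_4^(nk)
where ω_4 = e^(-2πi/4)

Computing each X[k]:
X[0] = -1
X[1] = 1+2i
X[2] = -9
X[3] = 1-2i

X = [-1, 1+2i, -9, 1-2i]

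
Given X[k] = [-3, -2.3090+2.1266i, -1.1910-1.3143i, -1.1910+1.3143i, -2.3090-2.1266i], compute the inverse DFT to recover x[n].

x[n] = (1/5) Σ(k=0 to 4) X[k] · e^(2πikn/5)

Computing each x[n]:
x[0] = -2
x[1] = -1
x[2] = -1
x[3] = 1
x[4] = 0

x = [-2, -1, -1, 1, 0]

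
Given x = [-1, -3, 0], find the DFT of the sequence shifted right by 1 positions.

Time shift by 1: X_shifted[k] = ω_3^(1k) · X[k]
Shifted x = [0, -1, -3]

DFT(x[n-1]) = [-4, 2.0000-1.7321i, 2.0000+1.7321i]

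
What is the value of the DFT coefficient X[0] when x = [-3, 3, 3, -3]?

X[0] = Σ(n=0 to 3) x[n] · ω_4^0 = Σ x[n]
= (-3) + (3) + (3) + (-3)

X[0] = 0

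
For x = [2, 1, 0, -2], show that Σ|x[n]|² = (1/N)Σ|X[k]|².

Time domain:
Σ|x[n]|² = |2|² + |1|² + |0|² + |-2|² = 9.0000

Frequency domain:
(1/4)Σ|X[k]|² = (1/4)(|1|² + |2-3i|² + |3|² + |2+3i|²) = (1/4)·36.0000 = 9.0000

Both sides agree, confirming Parseval's theorem.

Σ|x[n]|² = (1/N)Σ|X[k]|² = 9.0000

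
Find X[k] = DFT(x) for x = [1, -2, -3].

X[k] = Σ(n=0 to 2) x[n] · ω_3^(nk)
where ω_3 = e^(-2πi/3)

Computing each X[k]:
X[0] = -4
X[1] = 3.5000-0.8660i
X[2] = 3.5000+0.8660i

X = [-4, 3.5000-0.8660i, 3.5000+0.8660i]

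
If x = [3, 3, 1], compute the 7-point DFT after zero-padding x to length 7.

Original 3-point DFT: [7, 1.0000-1.7321i, 1.0000+1.7321i]
Zero-padded 7-point DFT provides frequency interpolation.

DFT_7([x, 0, ...]) = [7, 4.6479-3.3204i, 1.4315-2.4909i, 0.9206-0.5198i, 0.9206+0.5198i, 1.4315+2.4909i, 4.6479+3.3204i]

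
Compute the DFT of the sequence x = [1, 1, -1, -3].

X[k] = Σ(n=0 to 3) x[n] · ω_4^(nk)
where ω_4 = e^(-2πi/4)

Computing each X[k]:
X[0] = -2
X[1] = 2-4i
X[2] = 2
X[3] = 2+4i

X = [-2, 2-4i, 2, 2+4i]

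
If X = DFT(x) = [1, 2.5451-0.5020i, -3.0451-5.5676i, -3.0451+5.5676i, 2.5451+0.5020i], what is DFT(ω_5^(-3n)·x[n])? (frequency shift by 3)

Modulation property: DFT(ω_5^(-3n)·x[n]) = X[(k-3) mod 5], so circularly shift X by 3 positions.

X[k-3] = [-3.0451-5.5676i, -3.0451+5.5676i, 2.5451+0.5020i, 1, 2.5451-0.5020i]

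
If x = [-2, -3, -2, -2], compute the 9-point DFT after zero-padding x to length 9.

Original 4-point DFT: [-9, 1i, 1, -1i]
Zero-padded 9-point DFT provides frequency interpolation.

DFT_9([x, 0, ...]) = [-9, -3.6454+5.6300i, 0.3584+1.9064i, -1.5000+0.8660i, 0.2870+1.4725i, 0.2870-1.4725i, -1.5000-0.8660i, 0.3584-1.9064i, -3.6454-5.6300i]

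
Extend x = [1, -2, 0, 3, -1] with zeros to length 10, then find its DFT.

Original 5-point DFT: [1, -2.3541+2.7144i, 4.3541-2.2654i, 4.3541+2.2654i, -2.3541-2.7144i]
Zero-padded 10-point DFT provides frequency interpolation.

DFT_10([x, 0, ...]) = [1, -0.7361-1.0898i, -2.3541+2.7144i, 3.7361+4.6165i, 4.3541-2.2654i, -1, 4.3541+2.2654i, 3.7361-4.6165i, -2.3541-2.7144i, -0.7361+1.0898i]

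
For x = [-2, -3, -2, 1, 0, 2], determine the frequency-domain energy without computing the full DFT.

Parseval: Σ|x[n]|² = (1/N)Σ|X[k]|², so Σ|X[k]|² = N·Σ|x[n]|² = 6·22.0000

Σ|X[k]|² = N·Σ|x[n]|² = 6·22.0000 = 132.0000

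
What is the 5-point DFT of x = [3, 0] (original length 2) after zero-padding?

Original 2-point DFT: [3, 3]
Zero-padded 5-point DFT provides frequency interpolation.

DFT_5([x, 0, ...]) = [3, 3, 3, 3, 3]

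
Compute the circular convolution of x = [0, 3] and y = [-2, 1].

(x ⊛ y)[n] = Σ(m=0 to 1) x[m] · y[(n-m) mod 2]

Computing each output sample:
(x ⊛ y)[0] = 3
(x ⊛ y)[1] = -6

x ⊛ y = [3, -6]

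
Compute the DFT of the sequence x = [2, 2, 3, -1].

X[k] = Σ(n=0 to 3) x[n] · ω_4^(nk)
where ω_4 = e^(-2πi/4)

Computing each X[k]:
X[0] = 6
X[1] = -1-3i
X[2] = 4
X[3] = -1+3i

X = [6, -1-3i, 4, -1+3i]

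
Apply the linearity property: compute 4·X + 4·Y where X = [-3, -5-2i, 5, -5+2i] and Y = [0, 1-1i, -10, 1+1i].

By linearity: DFT(4x + 4y) = 4·DFT(x) + 4·DFT(y)
= 4·[-3, -5-2i, 5, -5+2i] + 4·[0, 1-1i, -10, 1+1i]

Computing element-wise:
Z[0] = 4·(-3) + 4·(0) = -12
Z[1] = 4·(-5-2i) + 4·(1-1i) = -16-12i
Z[2] = 4·(5) + 4·(-10) = -20
Z[3] = 4·(-5+2i) + 4·(1+1i) = -16+12i

DFT(4x + 4y) = 4·X + 4·Y = [-12, -16-12i, -20, -16+12i]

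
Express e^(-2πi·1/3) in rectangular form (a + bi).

ω_3^1 = e^(-2πi·1/3)
= cos(-2π·1/3) + i·sin(-2π·1/3)
= cos(-2π/3) + i·sin(-2π/3)

ω_3^1 = cos(-2π/3) + i·sin(-2π/3) = -0.5000-0.8660i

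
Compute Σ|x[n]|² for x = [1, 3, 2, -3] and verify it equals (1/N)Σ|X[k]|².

Time domain:
Σ|x[n]|² = |1|² + |3|² + |2|² + |-3|² = 23.0000

Frequency domain:
(1/4)Σ|X[k]|² = (1/4)(|3|² + |-1-6i|² + |3|² + |-1+6i|²) = (1/4)·92.0000 = 23.0000

Both sides agree, confirming Parseval's theorem.

Σ|x[n]|² = (1/N)Σ|X[k]|² = 23.0000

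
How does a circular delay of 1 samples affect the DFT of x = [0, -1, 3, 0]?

Time shift by 1: X_shifted[k] = ω_4^(1k) · X[k]
Shifted x = [0, 0, -1, 3]

DFT(x[n-1]) = [2, 1+3i, -4, 1-3i]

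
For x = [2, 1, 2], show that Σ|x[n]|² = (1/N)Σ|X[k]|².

Time domain:
Σ|x[n]|² = |2|² + |1|² + |2|² = 9.0000

Frequency domain:
(1/3)Σ|X[k]|² = (1/3)(|5|² + |0.5000+0.8660i|² + |0.5000-0.8660i|²) = (1/3)·27.0000 = 9.0000

Both sides agree, confirming Parseval's theorem.

Σ|x[n]|² = (1/N)Σ|X[k]|² = 9.0000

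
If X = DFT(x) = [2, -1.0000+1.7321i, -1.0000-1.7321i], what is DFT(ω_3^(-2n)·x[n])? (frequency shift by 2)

Modulation property: DFT(ω_3^(-2n)·x[n]) = X[(k-2) mod 3], so circularly shift X by 2 positions.

X[k-2] = [-1.0000+1.7321i, -1.0000-1.7321i, 2]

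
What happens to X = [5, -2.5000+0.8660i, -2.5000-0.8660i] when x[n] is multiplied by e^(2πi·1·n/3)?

Modulation property: DFT(ω_3^(-1n)·x[n]) = X[(k-1) mod 3], so circularly shift X by 1 positions.

X[k-1] = [-2.5000-0.8660i, 5, -2.5000+0.8660i]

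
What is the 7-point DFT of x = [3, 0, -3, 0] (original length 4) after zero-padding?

Original 4-point DFT: [0, 6, 0, 6]
Zero-padded 7-point DFT provides frequency interpolation.

DFT_7([x, 0, ...]) = [0, 3.6676+2.9248i, 5.7029-1.3017i, 1.1295-2.3455i, 1.1295+2.3455i, 5.7029+1.3017i, 3.6676-2.9248i]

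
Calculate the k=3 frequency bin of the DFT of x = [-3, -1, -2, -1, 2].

X[3] = Σ(n=0 to 4) x[n] · ω_5^(3n) where ω_5 = e^(-2πi/5)
= (-3)·ω_5^0 + (-1)·ω_5^3 + (-2)·ω_5^6 + (-1)·ω_5^9 + (2)·ω_5^12

X[3] = -4.7361-0.8123i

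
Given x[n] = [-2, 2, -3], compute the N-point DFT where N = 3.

X[k] = Σ(n=0 to 2) x[n] · ω_3^(nk)
where ω_3 = e^(-2πi/3)

Computing each X[k]:
X[0] = -3
X[1] = -1.5000-4.3301i
X[2] = -1.5000+4.3301i

X = [-3, -1.5000-4.3301i, -1.5000+4.3301i]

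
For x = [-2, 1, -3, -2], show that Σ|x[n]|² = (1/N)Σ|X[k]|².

Time domain:
Σ|x[n]|² = |-2|² + |1|² + |-3|² + |-2|² = 18.0000

Frequency domain:
(1/4)Σ|X[k]|² = (1/4)(|-6|² + |1-3i|² + |-4|² + |1+3i|²) = (1/4)·72.0000 = 18.0000

Both sides agree, confirming Parseval's theorem.

Σ|x[n]|² = (1/N)Σ|X[k]|² = 18.0000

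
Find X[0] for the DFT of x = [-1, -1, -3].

X[0] = Σ(n=0 to 2) x[n] · ω_3^0 = Σ x[n]
= (-1) + (-1) + (-3)

X[0] = -5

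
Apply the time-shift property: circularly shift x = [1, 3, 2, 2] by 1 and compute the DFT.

Time shift by 1: X_shifted[k] = ω_4^(1k) · X[k]
Shifted x = [2, 1, 3, 2]

DFT(x[n-1]) = [8, -1+1i, 2, -1-1i]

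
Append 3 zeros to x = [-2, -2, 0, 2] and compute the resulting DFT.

Original 4-point DFT: [-2, -2+4i, -2, -2-4i]
Zero-padded 7-point DFT provides frequency interpolation.

DFT_7([x, 0, ...]) = [-2, -5.0489+0.6959i, -0.3080+3.5135i, -0.6431-1.0821i, -0.6431+1.0821i, -0.3080-3.5135i, -5.0489-0.6959i]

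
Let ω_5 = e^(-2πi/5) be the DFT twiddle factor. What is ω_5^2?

ω_5^2 = e^(-2πi·2/5)
= cos(-2π·2/5) + i·sin(-2π·2/5)
= cos(-4π/5) + i·sin(-4π/5)

ω_5^2 = cos(-4π/5) + i·sin(-4π/5) = -0.8090-0.5878i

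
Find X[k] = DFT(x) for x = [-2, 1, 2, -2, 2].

X[k] = Σ(n=0 to 4) x[n] · ω_5^(nk)
where ω_5 = e^(-2πi/5)

Computing each X[k]:
X[0] = 1
X[1] = -1.0729-1.4001i
X[2] = -4.4271+4.3920i
X[3] = -4.4271-4.3920i
X[4] = -1.0729+1.4001i

X = [1, -1.0729-1.4001i, -4.4271+4.3920i, -4.4271-4.3920i, -1.0729+1.4001i]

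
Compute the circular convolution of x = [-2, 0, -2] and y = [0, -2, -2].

(x ⊛ y)[n] = Σ(m=0 to 2) x[m] · y[(n-m) mod 3]

Computing each output sample:
(x ⊛ y)[0] = 4
(x ⊛ y)[1] = 8
(x ⊛ y)[2] = 4

x ⊛ y = [4, 8, 4]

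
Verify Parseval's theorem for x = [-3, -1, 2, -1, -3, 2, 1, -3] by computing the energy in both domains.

Time domain:
Σ|x[n]|² = |-3|² + |-1|² + |2|² + |-1|² + |-3|² + |2|² + |1|² + |-3|² = 38.0000

Frequency domain:
(1/8)Σ|X[k]|² = (1/8)(|-6|² + |-3.5355-0.2929i|² + |-9-5i|² + |3.5355+1.7071i|² + |0|² + |3.5355-1.7071i|² + |-9+5i|² + |-3.5355+0.2929i|²) = (1/8)·304.0000 = 38.0000

Both sides agree, confirming Parseval's theorem.

Σ|x[n]|² = (1/N)Σ|X[k]|² = 38.0000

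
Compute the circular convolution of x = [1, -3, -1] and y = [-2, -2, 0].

(x ⊛ y)[n] = Σ(m=0 to 2) x[m] · y[(n-m) mod 3]

Computing each output sample:
(x ⊛ y)[0] = 0
(x ⊛ y)[1] = 4
(x ⊛ y)[2] = 8

x ⊛ y = [0, 4, 8]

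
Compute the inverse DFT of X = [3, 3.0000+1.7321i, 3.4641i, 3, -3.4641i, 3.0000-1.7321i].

x[n] = (1/6) Σ(k=0 to 5) X[k] · e^(2πikn/6)

Computing each x[n]:
x[0] = 2
x[1] = -1
x[2] = 1
x[3] = -1
x[4] = 0
x[5] = 2

x = [2, -1, 1, -1, 0, 2]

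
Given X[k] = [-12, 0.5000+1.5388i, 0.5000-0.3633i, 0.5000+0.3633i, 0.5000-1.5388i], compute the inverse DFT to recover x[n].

x[n] = (1/5) Σ(k=0 to 4) X[k] · e^(2πikn/5)

Computing each x[n]:
x[0] = -2
x[1] = -3
x[2] = -3
x[3] = -2
x[4] = -2

x = [-2, -3, -3, -2, -2]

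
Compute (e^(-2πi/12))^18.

Since ω_12^12 = 1, powers reduce modulo 12.
18 mod 12 = 6
So ω_12^18 = ω_12^6 = e^(-2πi·6/12)

ω_12^18 = ω_12^6 = -1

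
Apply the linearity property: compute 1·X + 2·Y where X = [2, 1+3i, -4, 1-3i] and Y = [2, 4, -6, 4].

By linearity: DFT(1x + 2y) = 1·DFT(x) + 2·DFT(y)
= 1·[2, 1+3i, -4, 1-3i] + 2·[2, 4, -6, 4]

Computing element-wise:
Z[0] = 1·(2) + 2·(2) = 6
Z[1] = 1·(1+3i) + 2·(4) = 9+3i
Z[2] = 1·(-4) + 2·(-6) = -16
Z[3] = 1·(1-3i) + 2·(4) = 9-3i

DFT(1x + 2y) = 1·X + 2·Y = [6, 9+3i, -16, 9-3i]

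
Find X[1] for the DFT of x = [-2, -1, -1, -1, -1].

X[1] = Σ(n=0 to 4) x[n] · ω_5^(1n) where ω_5 = e^(-2πi/5)
= (-2)·ω_5^0 + (-1)·ω_5^1 + (-1)·ω_5^2 + (-1)·ω_5^3 + (-1)·ω_5^4

X[1] = -1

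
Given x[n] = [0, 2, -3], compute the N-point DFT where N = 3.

X[k] = Σ(n=0 to 2) x[n] · ω_3^(nk)
where ω_3 = e^(-2πi/3)

Computing each X[k]:
X[0] = -1
X[1] = 0.5000-4.3301i
X[2] = 0.5000+4.3301i

X = [-1, 0.5000-4.3301i, 0.5000+4.3301i]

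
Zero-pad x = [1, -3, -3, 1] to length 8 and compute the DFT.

Original 4-point DFT: [-4, 4+4i, 0, 4-4i]
Zero-padded 8-point DFT provides frequency interpolation.

DFT_8([x, 0, ...]) = [-4, -1.8284+4.4142i, 4+4i, 3.8284-1.5858i, 0, 3.8284+1.5858i, 4-4i, -1.8284-4.4142i]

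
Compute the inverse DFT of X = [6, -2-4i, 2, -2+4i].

x[n] = (1/4) Σ(k=0 to 3) X[k] · e^(2πikn/4)

Computing each x[n]:
x[0] = 1
x[1] = 3
x[2] = 3
x[3] = -1

x = [1, 3, 3, -1]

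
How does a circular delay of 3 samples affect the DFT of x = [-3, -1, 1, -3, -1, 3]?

Time shift by 3: X_shifted[k] = ω_6^(3k) · X[k]
Shifted x = [-3, -1, 3, -3, -1, 1]

DFT(x[n-3]) = [-4, -1.0000-1.7321i, -7.0000+5.1962i, 2, -7.0000-5.1962i, -1.0000+1.7321i]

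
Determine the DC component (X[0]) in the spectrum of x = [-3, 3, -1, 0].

X[0] = Σ(n=0 to 3) x[n] · ω_4^0 = Σ x[n]
= (-3) + (3) + (-1) + (0)

X[0] = -1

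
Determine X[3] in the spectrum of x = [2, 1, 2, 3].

X[3] = Σ(n=0 to 3) x[n] · ω_4^(3n) where ω_4 = e^(-2πi/4)
= (2)·ω_4^0 + (1)·ω_4^3 + (2)·ω_4^6 + (3)·ω_4^9

X[3] = -2i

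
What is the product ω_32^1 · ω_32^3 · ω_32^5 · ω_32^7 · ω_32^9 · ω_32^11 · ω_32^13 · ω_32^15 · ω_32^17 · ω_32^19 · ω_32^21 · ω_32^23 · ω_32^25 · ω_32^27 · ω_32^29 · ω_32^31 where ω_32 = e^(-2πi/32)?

The primitive 32nd roots of unity are ω_32^k for k coprime to 32: k ∈ {1, 3, 5, 7, 9, 11, 13, 15, 17, 19, 21, 23, 25, 27, 29, 31}
Their product equals the constant term of the cyclotomic polynomial Φ_32(x) up to sign.
For n ≥ 3, the product of all primitive nth roots of unity is 1. (For n=1 it is 1; for n=2 it is -1.)

1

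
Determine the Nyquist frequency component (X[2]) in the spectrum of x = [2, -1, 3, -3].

X[2] = Σ(n=0 to 3) x[n] · ω_4^(2n) where ω_4 = e^(-2πi/4)
= (2)·ω_4^0 + (-1)·ω_4^2 + (3)·ω_4^4 + (-3)·ω_4^6

X[2] = 9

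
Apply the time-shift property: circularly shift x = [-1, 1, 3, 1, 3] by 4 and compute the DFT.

Time shift by 4: X_shifted[k] = ω_5^(4k) · X[k]
Shifted x = [1, 3, 1, 3, -1]

DFT(x[n-4]) = [7, -1.6180-2.6287i, 0.6180-4.2533i, 0.6180+4.2533i, -1.6180+2.6287i]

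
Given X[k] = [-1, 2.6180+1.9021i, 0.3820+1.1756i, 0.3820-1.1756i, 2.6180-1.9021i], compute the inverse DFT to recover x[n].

x[n] = (1/5) Σ(k=0 to 4) X[k] · e^(2πikn/5)

Computing each x[n]:
x[0] = 1
x[1] = -1
x[2] = -1
x[3] = -1
x[4] = 1

x = [1, -1, -1, -1, 1]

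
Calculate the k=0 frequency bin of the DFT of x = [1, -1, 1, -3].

X[0] = Σ(n=0 to 3) x[n] · ω_4^0 = Σ x[n]
= (1) + (-1) + (1) + (-3)

X[0] = -2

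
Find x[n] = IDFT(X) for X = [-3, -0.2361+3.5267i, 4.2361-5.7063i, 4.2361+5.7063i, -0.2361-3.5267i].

x[n] = (1/5) Σ(k=0 to 4) X[k] · e^(2πikn/5)

Computing each x[n]:
x[0] = 1
x[1] = -2
x[2] = -3
x[3] = 3
x[4] = -2

x = [1, -2, -3, 3, -2]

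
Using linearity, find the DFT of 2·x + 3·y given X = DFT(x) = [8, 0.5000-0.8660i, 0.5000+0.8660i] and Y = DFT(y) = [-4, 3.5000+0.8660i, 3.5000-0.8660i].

By linearity: DFT(2x + 3y) = 2·DFT(x) + 3·DFT(y)
= 2·[8, 0.5000-0.8660i, 0.5000+0.8660i] + 3·[-4, 3.5000+0.8660i, 3.5000-0.8660i]

Computing element-wise:
Z[0] = 2·(8) + 3·(-4) = 4
Z[1] = 2·(0.5000-0.8660i) + 3·(3.5000+0.8660i) = 11.5000+0.8660i
Z[2] = 2·(0.5000+0.8660i) + 3·(3.5000-0.8660i) = 11.5000-0.8660i

DFT(2x + 3y) = 2·X + 3·Y = [4, 11.5000+0.8660i, 11.5000-0.8660i]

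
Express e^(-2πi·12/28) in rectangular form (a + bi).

ω_28^12 = e^(-2πi·12/28)
= cos(-2π·12/28) + i·sin(-2π·12/28)
= cos(-24π/28) + i·sin(-24π/28)

ω_28^12 = cos(-24π/28) + i·sin(-24π/28) = -0.9010-0.4339i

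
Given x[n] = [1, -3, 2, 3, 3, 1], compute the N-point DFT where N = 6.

X[k] = Σ(n=0 to 5) x[n] · ω_6^(nk)
where ω_6 = e^(-2πi/6)

Computing each X[k]:
X[0] = 7
X[1] = -5.5000+4.3301i
X[2] = 2.5000+2.5981i
X[3] = 5
X[4] = 2.5000-2.5981i
X[5] = -5.5000-4.3301i

X = [7, -5.5000+4.3301i, 2.5000+2.5981i, 5, 2.5000-2.5981i, -5.5000-4.3301i]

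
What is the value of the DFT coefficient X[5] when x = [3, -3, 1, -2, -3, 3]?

X[5] = Σ(n=0 to 5) x[n] · ω_6^(5n) where ω_6 = e^(-2πi/6)
= (3)·ω_6^0 + (-3)·ω_6^5 + (1)·ω_6^10 + (-2)·ω_6^15 + (-3)·ω_6^20 + (3)·ω_6^25

X[5] = 6.0000-1.7321i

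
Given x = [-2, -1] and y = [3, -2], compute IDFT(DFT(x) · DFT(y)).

(x ⊛ y)[n] = Σ(m=0 to 1) x[m] · y[(n-m) mod 2]

Computing each output sample:
(x ⊛ y)[0] = -4
(x ⊛ y)[1] = 1

x ⊛ y = [-4, 1]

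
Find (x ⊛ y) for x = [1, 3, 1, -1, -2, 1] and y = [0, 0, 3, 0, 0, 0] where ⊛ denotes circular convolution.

(x ⊛ y)[n] = Σ(m=0 to 5) x[m] · y[(n-m) mod 6]

Computing each output sample:
(x ⊛ y)[0] = -6
(x ⊛ y)[1] = 3
(x ⊛ y)[2] = 3
(x ⊛ y)[3] = 9
(x ⊛ y)[4] = 3
(x ⊛ y)[5] = -3

x ⊛ y = [-6, 3, 3, 9, 3, -3]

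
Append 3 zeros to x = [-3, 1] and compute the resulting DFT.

Original 2-point DFT: [-2, -4]
Zero-padded 5-point DFT provides frequency interpolation.

DFT_5([x, 0, ...]) = [-2, -2.6910-0.9511i, -3.8090-0.5878i, -3.8090+0.5878i, -2.6910+0.9511i]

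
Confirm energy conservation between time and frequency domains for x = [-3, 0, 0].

Time domain:
Σ|x[n]|² = |-3|² + |0|² + |0|² = 9.0000

Frequency domain:
(1/3)Σ|X[k]|² = (1/3)(|-3|² + |-3|² + |-3|²) = (1/3)·27.0000 = 9.0000

Both sides agree, confirming Parseval's theorem.

Σ|x[n]|² = (1/N)Σ|X[k]|² = 9.0000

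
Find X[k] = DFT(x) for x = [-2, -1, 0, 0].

X[k] = Σ(n=0 to 3) x[n] · ω_4^(nk)
where ω_4 = e^(-2πi/4)

Computing each X[k]:
X[0] = -3
X[1] = -2+1i
X[2] = -1
X[3] = -2-1i

X = [-3, -2+1i, -1, -2-1i]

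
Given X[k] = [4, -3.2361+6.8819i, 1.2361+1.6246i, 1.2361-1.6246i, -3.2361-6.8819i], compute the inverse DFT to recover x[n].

x[n] = (1/5) Σ(k=0 to 4) X[k] · e^(2πikn/5)

Computing each x[n]:
x[0] = 0
x[1] = -3
x[2] = 1
x[3] = 3
x[4] = 3

x = [0, -3, 1, 3, 3]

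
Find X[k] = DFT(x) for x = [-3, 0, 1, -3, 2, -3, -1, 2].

X[k] = Σ(n=0 to 7) x[n] · ω_8^(nk)
where ω_8 = e^(-2πi/8)

Computing each X[k]:
X[0] = -5
X[1] = 0.6569-0.5858i
X[2] = -1+2i
X[3] = -10.6569+3.4142i
X[4] = 3
X[5] = -10.6569-3.4142i
X[6] = -1-2i
X[7] = 0.6569+0.5858i

X = [-5, 0.6569-0.5858i, -1+2i, -10.6569+3.4142i, 3, -10.6569-3.4142i, -1-2i, 0.6569+0.5858i]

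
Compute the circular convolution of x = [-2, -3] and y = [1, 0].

(x ⊛ y)[n] = Σ(m=0 to 1) x[m] · y[(n-m) mod 2]

Computing each output sample:
(x ⊛ y)[0] = -2
(x ⊛ y)[1] = -3

x ⊛ y = [-2, -3]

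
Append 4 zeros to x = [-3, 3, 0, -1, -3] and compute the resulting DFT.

Original 5-point DFT: [-4, -2.1910-6.2941i, -3.3090-2.5757i, -3.3090+2.5757i, -2.1910+6.2941i]
Zero-padded 9-point DFT provides frequency interpolation.

DFT_9([x, 0, ...]) = [-4, 2.6172-0.0363i, -4.2772-5.7488i, -4, -5.8400-3.1145i, -5.8400+3.1145i, -4, -4.2772+5.7488i, 2.6172+0.0363i]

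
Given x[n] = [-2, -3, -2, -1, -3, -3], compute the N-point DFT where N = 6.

X[k] = Σ(n=0 to 5) x[n] · ω_6^(nk)
where ω_6 = e^(-2πi/6)

Computing each X[k]:
X[0] = -14
X[1] = -1.5000-0.8660i
X[2] = 2.5000+0.8660i
X[3] = 0
X[4] = 2.5000-0.8660i
X[5] = -1.5000+0.8660i

X = [-14, -1.5000-0.8660i, 2.5000+0.8660i, 0, 2.5000-0.8660i, -1.5000+0.8660i]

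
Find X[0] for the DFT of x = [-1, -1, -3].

X[0] = Σ(n=0 to 2) x[n] · ω_3^0 = Σ x[n]
= (-1) + (-1) + (-3)

X[0] = -5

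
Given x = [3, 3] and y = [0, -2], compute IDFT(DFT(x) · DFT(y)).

(x ⊛ y)[n] = Σ(m=0 to 1) x[m] · y[(n-m) mod 2]

Computing each output sample:
(x ⊛ y)[0] = -6
(x ⊛ y)[1] = -6

x ⊛ y = [-6, -6]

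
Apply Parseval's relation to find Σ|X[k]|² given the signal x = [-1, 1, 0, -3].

Parseval: Σ|x[n]|² = (1/N)Σ|X[k]|², so Σ|X[k]|² = N·Σ|x[n]|² = 4·11.0000

Σ|X[k]|² = N·Σ|x[n]|² = 4·11.0000 = 44.0000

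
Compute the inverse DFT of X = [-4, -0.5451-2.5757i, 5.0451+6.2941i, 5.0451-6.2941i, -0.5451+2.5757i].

x[n] = (1/5) Σ(k=0 to 4) X[k] · e^(2πikn/5)

Computing each x[n]:
x[0] = 1
x[1] = -3
x[2] = 3
x[3] = -3
x[4] = -2

x = [1, -3, 3, -3, -2]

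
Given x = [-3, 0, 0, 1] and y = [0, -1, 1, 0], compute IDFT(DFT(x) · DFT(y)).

(x ⊛ y)[n] = Σ(m=0 to 3) x[m] · y[(n-m) mod 4]

Computing each output sample:
(x ⊛ y)[0] = -1
(x ⊛ y)[1] = 4
(x ⊛ y)[2] = -3
(x ⊛ y)[3] = 0

x ⊛ y = [-1, 4, -3, 0]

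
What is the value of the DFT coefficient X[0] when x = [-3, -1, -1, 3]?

X[0] = Σ(n=0 to 3) x[n] · ω_4^0 = Σ x[n]
= (-3) + (-1) + (-1) + (3)

X[0] = -2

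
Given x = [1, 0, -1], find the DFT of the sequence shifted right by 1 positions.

Time shift by 1: X_shifted[k] = ω_3^(1k) · X[k]
Shifted x = [-1, 1, 0]

DFT(x[n-1]) = [0, -1.5000-0.8660i, -1.5000+0.8660i]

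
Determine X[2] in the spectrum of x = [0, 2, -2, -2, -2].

X[2] = Σ(n=0 to 4) x[n] · ω_5^(2n) where ω_5 = e^(-2πi/5)
= (0)·ω_5^0 + (2)·ω_5^2 + (-2)·ω_5^4 + (-2)·ω_5^6 + (-2)·ω_5^8

X[2] = -1.2361-2.3511i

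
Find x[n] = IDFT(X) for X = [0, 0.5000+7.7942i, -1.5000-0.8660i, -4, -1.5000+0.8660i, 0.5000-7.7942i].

x[n] = (1/6) Σ(k=0 to 5) X[k] · e^(2πikn/6)

Computing each x[n]:
x[0] = -1
x[1] = -1
x[2] = -3
x[3] = 0
x[4] = 2
x[5] = 3

x = [-1, -1, -3, 0, 2, 3]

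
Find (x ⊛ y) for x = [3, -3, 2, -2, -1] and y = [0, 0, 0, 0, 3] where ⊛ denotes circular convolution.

(x ⊛ y)[n] = Σ(m=0 to 4) x[m] · y[(n-m) mod 5]

Computing each output sample:
(x ⊛ y)[0] = -9
(x ⊛ y)[1] = 6
(x ⊛ y)[2] = -6
(x ⊛ y)[3] = -3
(x ⊛ y)[4] = 9

x ⊛ y = [-9, 6, -6, -3, 9]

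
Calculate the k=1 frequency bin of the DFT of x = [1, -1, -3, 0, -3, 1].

X[1] = Σ(n=0 to 5) x[n] · ω_6^(1n) where ω_6 = e^(-2πi/6)
= (1)·ω_6^0 + (-1)·ω_6^1 + (-3)·ω_6^2 + (0)·ω_6^3 + (-3)·ω_6^4 + (1)·ω_6^5

X[1] = 4.0000+1.7321i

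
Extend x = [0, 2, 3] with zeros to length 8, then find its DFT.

Original 3-point DFT: [5, -2.5000+0.8660i, -2.5000-0.8660i]
Zero-padded 8-point DFT provides frequency interpolation.

DFT_8([x, 0, ...]) = [5, 1.4142-4.4142i, -3-2i, -1.4142+1.5858i, 1, -1.4142-1.5858i, -3+2i, 1.4142+4.4142i]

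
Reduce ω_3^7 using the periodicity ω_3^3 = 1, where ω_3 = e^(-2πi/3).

Since ω_3^3 = 1, powers reduce modulo 3.
7 mod 3 = 1
So ω_3^7 = ω_3^1 = e^(-2πi·1/3)

ω_3^7 = ω_3^1 = -0.5000-0.8660i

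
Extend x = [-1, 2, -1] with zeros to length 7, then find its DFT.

Original 3-point DFT: [0, -1.5000-2.5981i, -1.5000+2.5981i]
Zero-padded 7-point DFT provides frequency interpolation.

DFT_7([x, 0, ...]) = [0, 0.4695-0.5887i, -0.5441-2.3837i, -3.4254-1.6496i, -3.4254+1.6496i, -0.5441+2.3837i, 0.4695+0.5887i]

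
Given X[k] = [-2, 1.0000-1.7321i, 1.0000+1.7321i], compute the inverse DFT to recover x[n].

x[n] = (1/3) Σ(k=0 to 2) X[k] · e^(2πikn/3)

Computing each x[n]:
x[0] = 0
x[1] = 0
x[2] = -2

x = [0, 0, -2]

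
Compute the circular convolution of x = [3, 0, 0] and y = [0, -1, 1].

(x ⊛ y)[n] = Σ(m=0 to 2) x[m] · y[(n-m) mod 3]

Computing each output sample:
(x ⊛ y)[0] = 0
(x ⊛ y)[1] = -3
(x ⊛ y)[2] = 3

x ⊛ y = [0, -3, 3]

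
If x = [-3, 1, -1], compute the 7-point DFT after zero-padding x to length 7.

Original 3-point DFT: [-3, -3.0000-1.7321i, -3.0000+1.7321i]
Zero-padded 7-point DFT provides frequency interpolation.

DFT_7([x, 0, ...]) = [-3, -2.1540+0.1931i, -2.3216-1.4088i, -4.5245-1.2157i, -4.5245+1.2157i, -2.3216+1.4088i, -2.1540-0.1931i]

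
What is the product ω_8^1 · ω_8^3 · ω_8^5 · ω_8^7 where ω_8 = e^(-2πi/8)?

The primitive 8th roots of unity are ω_8^k for k coprime to 8: k ∈ {1, 3, 5, 7}
Their product equals the constant term of the cyclotomic polynomial Φ_8(x) up to sign.
For n ≥ 3, the product of all primitive nth roots of unity is 1. (For n=1 it is 1; for n=2 it is -1.)

1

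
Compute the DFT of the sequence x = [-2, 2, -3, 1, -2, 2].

X[k] = Σ(n=0 to 5) x[n] · ω_6^(nk)
where ω_6 = e^(-2πi/6)

Computing each X[k]:
X[0] = -2
X[1] = 1.5000+0.8660i
X[2] = -0.5000-0.8660i
X[3] = -12
X[4] = -0.5000+0.8660i
X[5] = 1.5000-0.8660i

X = [-2, 1.5000+0.8660i, -0.5000-0.8660i, -12, -0.5000+0.8660i, 1.5000-0.8660i]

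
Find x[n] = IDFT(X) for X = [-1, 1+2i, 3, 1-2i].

x[n] = (1/4) Σ(k=0 to 3) X[k] · e^(2πikn/4)

Computing each x[n]:
x[0] = 1
x[1] = -2
x[2] = 0
x[3] = 0

x = [1, -2, 0, 0]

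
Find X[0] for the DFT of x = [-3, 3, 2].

X[0] = Σ(n=0 to 2) x[n] · ω_3^0 = Σ x[n]
= (-3) + (3) + (2)

X[0] = 2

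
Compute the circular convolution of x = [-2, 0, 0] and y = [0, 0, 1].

(x ⊛ y)[n] = Σ(m=0 to 2) x[m] · y[(n-m) mod 3]

Computing each output sample:
(x ⊛ y)[0] = 0
(x ⊛ y)[1] = 0
(x ⊛ y)[2] = -2

x ⊛ y = [0, 0, -2]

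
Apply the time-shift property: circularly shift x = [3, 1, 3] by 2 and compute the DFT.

Time shift by 2: X_shifted[k] = ω_3^(2k) · X[k]
Shifted x = [1, 3, 3]

DFT(x[n-2]) = [7, -2, -2]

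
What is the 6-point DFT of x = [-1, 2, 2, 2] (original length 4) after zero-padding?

Original 4-point DFT: [5, -3, -3, -3]
Zero-padded 6-point DFT provides frequency interpolation.

DFT_6([x, 0, ...]) = [5, -3.0000-3.4641i, -1, -3, -1, -3.0000+3.4641i]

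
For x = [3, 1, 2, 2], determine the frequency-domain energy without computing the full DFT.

Parseval: Σ|x[n]|² = (1/N)Σ|X[k]|², so Σ|X[k]|² = N·Σ|x[n]|² = 4·18.0000

Σ|X[k]|² = N·Σ|x[n]|² = 4·18.0000 = 72.0000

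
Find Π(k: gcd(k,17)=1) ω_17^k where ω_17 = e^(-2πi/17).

The primitive 17th roots of unity are ω_17^k for k coprime to 17: k ∈ {1, 2, 3, 4, 5, 6, 7, 8, 9, 10, 11, 12, 13, 14, 15, 16}
Their product equals the constant term of the cyclotomic polynomial Φ_17(x) up to sign.
For n ≥ 3, the product of all primitive nth roots of unity is 1. (For n=1 it is 1; for n=2 it is -1.)

1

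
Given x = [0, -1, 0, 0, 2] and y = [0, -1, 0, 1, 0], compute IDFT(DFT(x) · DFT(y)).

(x ⊛ y)[n] = Σ(m=0 to 4) x[m] · y[(n-m) mod 5]

Computing each output sample:
(x ⊛ y)[0] = -2
(x ⊛ y)[1] = 0
(x ⊛ y)[2] = 3
(x ⊛ y)[3] = 0
(x ⊛ y)[4] = -1

x ⊛ y = [-2, 0, 3, 0, -1]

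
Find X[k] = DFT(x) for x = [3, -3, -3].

X[k] = Σ(n=0 to 2) x[n] · ω_3^(nk)
where ω_3 = e^(-2πi/3)

Computing each X[k]:
X[0] = -3
X[1] = 6
X[2] = 6

X = [-3, 6, 6]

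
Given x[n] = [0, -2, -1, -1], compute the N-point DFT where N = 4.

X[k] = Σ(n=0 to 3) x[n] · ω_4^(nk)
where ω_4 = e^(-2πi/4)

Computing each X[k]:
X[0] = -4
X[1] = 1+1i
X[2] = 2
X[3] = 1-1i

X = [-4, 1+1i, 2, 1-1i]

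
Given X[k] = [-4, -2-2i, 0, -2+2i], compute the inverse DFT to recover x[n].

x[n] = (1/4) Σ(k=0 to 3) X[k] · e^(2πikn/4)

Computing each x[n]:
x[0] = -2
x[1] = 0
x[2] = 0
x[3] = -2

x = [-2, 0, 0, -2]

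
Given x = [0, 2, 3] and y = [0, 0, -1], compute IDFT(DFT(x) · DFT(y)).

(x ⊛ y)[n] = Σ(m=0 to 2) x[m] · y[(n-m) mod 3]

Computing each output sample:
(x ⊛ y)[0] = -2
(x ⊛ y)[1] = -3
(x ⊛ y)[2] = 0

x ⊛ y = [-2, -3, 0]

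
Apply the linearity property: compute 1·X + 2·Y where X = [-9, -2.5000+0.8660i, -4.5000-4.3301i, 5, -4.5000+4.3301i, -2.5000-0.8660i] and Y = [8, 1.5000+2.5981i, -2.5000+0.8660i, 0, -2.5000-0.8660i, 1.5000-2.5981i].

By linearity: DFT(1x + 2y) = 1·DFT(x) + 2·DFT(y)
= 1·[-9, -2.5000+0.8660i, -4.5000-4.3301i, 5, -4.5000+4.3301i, -2.5000-0.8660i] + 2·[8, 1.5000+2.5981i, -2.5000+0.8660i, 0, -2.5000-0.8660i, 1.5000-2.5981i]

Computing element-wise:
Z[0] = 1·(-9) + 2·(8) = 7
Z[1] = 1·(-2.5000+0.8660i) + 2·(1.5000+2.5981i) = 0.5000+6.0622i
Z[2] = 1·(-4.5000-4.3301i) + 2·(-2.5000+0.8660i) = -9.5000-2.5981i
Z[3] = 1·(5) + 2·(0) = 5
Z[4] = 1·(-4.5000+4.3301i) + 2·(-2.5000-0.8660i) = -9.5000+2.5981i
Z[5] = 1·(-2.5000-0.8660i) + 2·(1.5000-2.5981i) = 0.5000-6.0622i

DFT(1x + 2y) = 1·X + 2·Y = [7, 0.5000+6.0622i, -9.5000-2.5981i, 5, -9.5000+2.5981i, 0.5000-6.0622i]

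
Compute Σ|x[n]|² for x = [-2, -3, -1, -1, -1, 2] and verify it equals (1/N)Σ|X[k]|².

Time domain:
Σ|x[n]|² = |-2|² + |-3|² + |-1|² + |-1|² + |-1|² + |2|² = 20.0000

Frequency domain:
(1/6)Σ|X[k]|² = (1/6)(|-6|² + |-0.5000+4.3301i|² + |-1.5000+4.3301i|² + |-2|² + |-1.5000-4.3301i|² + |-0.5000-4.3301i|²) = (1/6)·120.0000 = 20.0000

Both sides agree, confirming Parseval's theorem.

Σ|x[n]|² = (1/N)Σ|X[k]|² = 20.0000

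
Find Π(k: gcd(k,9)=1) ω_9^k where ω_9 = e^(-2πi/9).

The primitive 9th roots of unity are ω_9^k for k coprime to 9: k ∈ {1, 2, 4, 5, 7, 8}
Their product equals the constant term of the cyclotomic polynomial Φ_9(x) up to sign.
For n ≥ 3, the product of all primitive nth roots of unity is 1. (For n=1 it is 1; for n=2 it is -1.)

1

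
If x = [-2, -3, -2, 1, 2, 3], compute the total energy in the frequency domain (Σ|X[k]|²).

Parseval: Σ|x[n]|² = (1/N)Σ|X[k]|², so Σ|X[k]|² = N·Σ|x[n]|² = 6·31.0000

Σ|X[k]|² = N·Σ|x[n]|² = 6·31.0000 = 186.0000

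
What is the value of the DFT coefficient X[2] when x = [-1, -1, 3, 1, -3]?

X[2] = Σ(n=0 to 4) x[n] · ω_5^(2n) where ω_5 = e^(-2πi/5)
= (-1)·ω_5^0 + (-1)·ω_5^2 + (3)·ω_5^4 + (1)·ω_5^6 + (-3)·ω_5^8

X[2] = 3.4721+0.7265i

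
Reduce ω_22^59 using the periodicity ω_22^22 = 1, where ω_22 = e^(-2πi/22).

Since ω_22^22 = 1, powers reduce modulo 22.
59 mod 22 = 15
So ω_22^59 = ω_22^15 = e^(-2πi·15/22)

ω_22^59 = ω_22^15 = -0.4154+0.9096i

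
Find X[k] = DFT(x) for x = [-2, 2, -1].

X[k] = Σ(n=0 to 2) x[n] · ω_3^(nk)
where ω_3 = e^(-2πi/3)

Computing each X[k]:
X[0] = -1
X[1] = -2.5000-2.5981i
X[2] = -2.5000+2.5981i

X = [-1, -2.5000-2.5981i, -2.5000+2.5981i]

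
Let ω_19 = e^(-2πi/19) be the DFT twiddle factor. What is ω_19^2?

ω_19^2 = e^(-2πi·2/19)
= cos(-2π·2/19) + i·sin(-2π·2/19)
= cos(-4π/19) + i·sin(-4π/19)

ω_19^2 = cos(-4π/19) + i·sin(-4π/19) = 0.7891-0.6142i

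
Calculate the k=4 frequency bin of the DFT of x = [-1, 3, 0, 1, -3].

X[4] = Σ(n=0 to 4) x[n] · ω_5^(4n) where ω_5 = e^(-2πi/5)
= (-1)·ω_5^0 + (3)·ω_5^4 + (0)·ω_5^8 + (1)·ω_5^12 + (-3)·ω_5^16

X[4] = -1.8090+5.1186i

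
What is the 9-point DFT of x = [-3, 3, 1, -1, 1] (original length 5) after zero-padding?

Original 5-point DFT: [1, -1.7639-3.0777i, -6.2361+0.7265i, -6.2361-0.7265i, -1.7639+3.0777i]
Zero-padded 9-point DFT provides frequency interpolation.

DFT_9([x, 0, ...]) = [1, -0.9679-2.3892i, -2.1527-3.5197i, -6.5000-2.5981i, -4.3794+1.4676i, -4.3794-1.4676i, -6.5000+2.5981i, -2.1527+3.5197i, -0.9679+2.3892i]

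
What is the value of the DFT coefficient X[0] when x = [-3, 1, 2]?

X[0] = Σ(n=0 to 2) x[n] · ω_3^0 = Σ x[n]
= (-3) + (1) + (2)

X[0] = 0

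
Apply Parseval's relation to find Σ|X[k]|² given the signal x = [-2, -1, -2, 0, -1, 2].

Parseval: Σ|x[n]|² = (1/N)Σ|X[k]|², so Σ|X[k]|² = N·Σ|x[n]|² = 6·14.0000

Σ|X[k]|² = N·Σ|x[n]|² = 6·14.0000 = 84.0000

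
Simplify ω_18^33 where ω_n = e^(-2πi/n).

Since ω_18^18 = 1, powers reduce modulo 18.
33 mod 18 = 15
So ω_18^33 = ω_18^15 = e^(-2πi·15/18)

ω_18^33 = ω_18^15 = 0.5000+0.8660i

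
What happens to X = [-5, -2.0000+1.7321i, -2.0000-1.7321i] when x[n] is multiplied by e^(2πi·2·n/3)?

Modulation property: DFT(ω_3^(-2n)·x[n]) = X[(k-2) mod 3], so circularly shift X by 2 positions.

X[k-2] = [-2.0000+1.7321i, -2.0000-1.7321i, -5]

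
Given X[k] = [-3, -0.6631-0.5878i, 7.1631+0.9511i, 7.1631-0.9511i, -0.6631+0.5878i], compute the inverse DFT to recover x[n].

x[n] = (1/5) Σ(k=0 to 4) X[k] · e^(2πikn/5)

Computing each x[n]:
x[0] = 2
x[1] = -3
x[2] = 1
x[3] = 0
x[4] = -3

x = [2, -3, 1, 0, -3]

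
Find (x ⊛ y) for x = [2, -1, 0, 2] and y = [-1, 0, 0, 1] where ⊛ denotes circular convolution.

(x ⊛ y)[n] = Σ(m=0 to 3) x[m] · y[(n-m) mod 4]

Computing each output sample:
(x ⊛ y)[0] = -3
(x ⊛ y)[1] = 1
(x ⊛ y)[2] = 2
(x ⊛ y)[3] = 0

x ⊛ y = [-3, 1, 2, 0]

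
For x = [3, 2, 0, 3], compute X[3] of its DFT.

X[3] = Σ(n=0 to 3) x[n] · ω_4^(3n) where ω_4 = e^(-2πi/4)
= (3)·ω_4^0 + (2)·ω_4^3 + (0)·ω_4^6 + (3)·ω_4^9

X[3] = 3-1i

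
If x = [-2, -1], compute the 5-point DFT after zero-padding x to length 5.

Original 2-point DFT: [-3, -1]
Zero-padded 5-point DFT provides frequency interpolation.

DFT_5([x, 0, ...]) = [-3, -2.3090+0.9511i, -1.1910+0.5878i, -1.1910-0.5878i, -2.3090-0.9511i]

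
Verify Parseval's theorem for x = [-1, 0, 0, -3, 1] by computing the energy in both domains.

Time domain:
Σ|x[n]|² = |-1|² + |0|² + |0|² + |-3|² + |1|² = 11.0000

Frequency domain:
(1/5)Σ|X[k]|² = (1/5)(|-3|² + |1.7361-0.8123i|² + |-2.7361+3.4410i|² + |-2.7361-3.4410i|² + |1.7361+0.8123i|²) = (1/5)·55.0000 = 11.0000

Both sides agree, confirming Parseval's theorem.

Σ|x[n]|² = (1/N)Σ|X[k]|² = 11.0000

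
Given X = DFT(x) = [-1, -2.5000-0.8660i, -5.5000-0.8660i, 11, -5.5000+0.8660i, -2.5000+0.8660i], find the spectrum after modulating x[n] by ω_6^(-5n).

Modulation property: DFT(ω_6^(-5n)·x[n]) = X[(k-5) mod 6], so circularly shift X by 5 positions.

X[k-5] = [-2.5000-0.8660i, -5.5000-0.8660i, 11, -5.5000+0.8660i, -2.5000+0.8660i, -1]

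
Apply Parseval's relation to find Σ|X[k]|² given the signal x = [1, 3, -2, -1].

Parseval: Σ|x[n]|² = (1/N)Σ|X[k]|², so Σ|X[k]|² = N·Σ|x[n]|² = 4·15.0000

Σ|X[k]|² = N·Σ|x[n]|² = 4·15.0000 = 60.0000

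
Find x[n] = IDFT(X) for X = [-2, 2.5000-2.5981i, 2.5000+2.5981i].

x[n] = (1/3) Σ(k=0 to 2) X[k] · e^(2πikn/3)

Computing each x[n]:
x[0] = 1
x[1] = 0
x[2] = -3

x = [1, 0, -3]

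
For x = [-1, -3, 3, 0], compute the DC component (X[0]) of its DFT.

X[0] = Σ(n=0 to 3) x[n] · ω_4^0 = Σ x[n]
= (-1) + (-3) + (3) + (0)

X[0] = -1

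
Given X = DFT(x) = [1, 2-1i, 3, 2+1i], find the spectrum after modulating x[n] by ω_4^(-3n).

Modulation property: DFT(ω_4^(-3n)·x[n]) = X[(k-3) mod 4], so circularly shift X by 3 positions.

X[k-3] = [2-1i, 3, 2+1i, 1]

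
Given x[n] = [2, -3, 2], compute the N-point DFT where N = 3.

X[k] = Σ(n=0 to 2) x[n] · ω_3^(nk)
where ω_3 = e^(-2πi/3)

Computing each X[k]:
X[0] = 1
X[1] = 2.5000+4.3301i
X[2] = 2.5000-4.3301i

X = [1, 2.5000+4.3301i, 2.5000-4.3301i]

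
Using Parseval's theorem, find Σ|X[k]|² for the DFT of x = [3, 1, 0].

Parseval: Σ|x[n]|² = (1/N)Σ|X[k]|², so Σ|X[k]|² = N·Σ|x[n]|² = 3·10.0000

Σ|X[k]|² = N·Σ|x[n]|² = 3·10.0000 = 30.0000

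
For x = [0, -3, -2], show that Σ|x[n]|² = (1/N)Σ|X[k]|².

Time domain:
Σ|x[n]|² = |0|² + |-3|² + |-2|² = 13.0000

Frequency domain:
(1/3)Σ|X[k]|² = (1/3)(|-5|² + |2.5000+0.8660i|² + |2.5000-0.8660i|²) = (1/3)·39.0000 = 13.0000

Both sides agree, confirming Parseval's theorem.

Σ|x[n]|² = (1/N)Σ|X[k]|² = 13.0000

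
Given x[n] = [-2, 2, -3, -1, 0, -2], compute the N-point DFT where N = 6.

X[k] = Σ(n=0 to 5) x[n] · ω_6^(nk)
where ω_6 = e^(-2πi/6)

Computing each X[k]:
X[0] = -6
X[1] = 0.5000-0.8660i
X[2] = -1.5000-6.0622i
X[3] = -4
X[4] = -1.5000+6.0622i
X[5] = 0.5000+0.8660i

X = [-6, 0.5000-0.8660i, -1.5000-6.0622i, -4, -1.5000+6.0622i, 0.5000+0.8660i]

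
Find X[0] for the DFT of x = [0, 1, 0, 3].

X[0] = Σ(n=0 to 3) x[n] · ω_4^0 = Σ x[n]
= (0) + (1) + (0) + (3)

X[0] = 4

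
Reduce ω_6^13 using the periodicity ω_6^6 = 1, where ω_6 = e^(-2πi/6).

Since ω_6^6 = 1, powers reduce modulo 6.
13 mod 6 = 1
So ω_6^13 = ω_6^1 = e^(-2πi·1/6)

ω_6^13 = ω_6^1 = 0.5000-0.8660i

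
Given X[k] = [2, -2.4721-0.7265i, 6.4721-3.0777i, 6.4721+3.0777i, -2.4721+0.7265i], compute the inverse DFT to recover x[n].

x[n] = (1/5) Σ(k=0 to 4) X[k] · e^(2πikn/5)

Computing each x[n]:
x[0] = 2
x[1] = -1
x[2] = 1
x[3] = 3
x[4] = -3

x = [2, -1, 1, 3, -3]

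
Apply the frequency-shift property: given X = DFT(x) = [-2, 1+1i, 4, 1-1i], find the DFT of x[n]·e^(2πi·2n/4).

Modulation property: DFT(ω_4^(-2n)·x[n]) = X[(k-2) mod 4], so circularly shift X by 2 positions.

X[k-2] = [4, 1-1i, -2, 1+1i]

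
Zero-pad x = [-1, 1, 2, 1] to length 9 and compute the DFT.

Original 4-point DFT: [3, -3, -1, -3]
Zero-padded 9-point DFT provides frequency interpolation.

DFT_9([x, 0, ...]) = [3, -0.3867-3.4784i, -3.2057-0.8028i, -1.5000+0.8660i, -0.9076+0.0775i, -0.9076-0.0775i, -1.5000-0.8660i, -3.2057+0.8028i, -0.3867+3.4784i]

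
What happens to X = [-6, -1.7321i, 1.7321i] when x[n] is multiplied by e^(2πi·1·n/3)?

Modulation property: DFT(ω_3^(-1n)·x[n]) = X[(k-1) mod 3], so circularly shift X by 1 positions.

X[k-1] = [1.7321i, -6, -1.7321i]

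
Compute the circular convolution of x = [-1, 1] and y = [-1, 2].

(x ⊛ y)[n] = Σ(m=0 to 1) x[m] · y[(n-m) mod 2]

Computing each output sample:
(x ⊛ y)[0] = 3
(x ⊛ y)[1] = -3

x ⊛ y = [3, -3]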